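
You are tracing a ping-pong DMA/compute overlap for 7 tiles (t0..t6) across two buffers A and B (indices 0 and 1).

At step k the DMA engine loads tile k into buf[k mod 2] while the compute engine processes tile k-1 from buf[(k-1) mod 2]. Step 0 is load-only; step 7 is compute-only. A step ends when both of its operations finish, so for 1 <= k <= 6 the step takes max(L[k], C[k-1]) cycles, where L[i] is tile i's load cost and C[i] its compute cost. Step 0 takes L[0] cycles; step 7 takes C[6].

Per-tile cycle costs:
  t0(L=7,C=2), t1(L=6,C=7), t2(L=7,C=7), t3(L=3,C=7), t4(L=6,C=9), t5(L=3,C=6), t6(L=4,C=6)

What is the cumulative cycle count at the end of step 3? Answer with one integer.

  0. 7=7c; end=7; A:t0 B:-
  1. max(6,2)=6c; end=13; A:t0 B:t1
  2. max(7,7)=7c; end=20; A:t2 B:t1
  3. max(3,7)=7c; end=27; A:t2 B:t3
  4. max(6,7)=7c; end=34; A:t4 B:t3
  5. max(3,9)=9c; end=43; A:t4 B:t5
  6. max(4,6)=6c; end=49; A:t6 B:t5
  7. 6=6c; end=55; A:t6 B:t5

end_cycle[3] = 27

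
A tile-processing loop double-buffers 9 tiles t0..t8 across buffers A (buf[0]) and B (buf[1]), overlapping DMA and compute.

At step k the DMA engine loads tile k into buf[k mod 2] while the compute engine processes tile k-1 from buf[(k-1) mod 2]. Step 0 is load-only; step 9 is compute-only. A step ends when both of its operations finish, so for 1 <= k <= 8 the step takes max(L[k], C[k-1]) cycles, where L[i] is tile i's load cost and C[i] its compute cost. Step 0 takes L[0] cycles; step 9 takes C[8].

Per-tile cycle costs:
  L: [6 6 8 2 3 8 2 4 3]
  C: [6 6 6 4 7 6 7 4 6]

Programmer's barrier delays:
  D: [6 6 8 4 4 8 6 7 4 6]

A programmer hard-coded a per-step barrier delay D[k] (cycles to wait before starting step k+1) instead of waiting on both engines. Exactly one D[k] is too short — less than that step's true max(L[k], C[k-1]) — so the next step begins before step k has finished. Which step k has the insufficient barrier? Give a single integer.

hazard at step 3

k=0 barrier L[0]=6→6c, D[0]=6 ok
k=1 barrier max(L[1]=6,C[0]=6)→6c, D[1]=6 ok
k=2 barrier max(L[2]=8,C[1]=6)→8c, D[2]=8 ok
k=3 barrier max(L[3]=2,C[2]=6)→6c, D[3]=4 SHORT
k=4 barrier max(L[4]=3,C[3]=4)→4c, D[4]=4 ok
k=5 barrier max(L[5]=8,C[4]=7)→8c, D[5]=8 ok
k=6 barrier max(L[6]=2,C[5]=6)→6c, D[6]=6 ok
k=7 barrier max(L[7]=4,C[6]=7)→7c, D[7]=7 ok
k=8 barrier max(L[8]=3,C[7]=4)→4c, D[8]=4 ok
k=9 barrier C[8]=6→6c, D[9]=6 ok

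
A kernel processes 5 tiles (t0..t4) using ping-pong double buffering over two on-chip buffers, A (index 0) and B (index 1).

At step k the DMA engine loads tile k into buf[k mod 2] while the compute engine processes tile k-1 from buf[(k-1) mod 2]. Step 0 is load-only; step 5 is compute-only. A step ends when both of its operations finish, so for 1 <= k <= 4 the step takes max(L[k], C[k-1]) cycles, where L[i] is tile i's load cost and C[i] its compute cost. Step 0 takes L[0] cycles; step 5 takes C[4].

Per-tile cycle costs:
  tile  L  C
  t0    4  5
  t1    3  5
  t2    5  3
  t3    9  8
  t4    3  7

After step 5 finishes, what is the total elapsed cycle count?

[0] DMA t0→A (4c) ∥ CU idle ⇒ 4c, clock 4
[1] DMA t1→B (3c) ∥ CU A:t0 (5c) ⇒ 5c, clock 9
[2] DMA t2→A (5c) ∥ CU B:t1 (5c) ⇒ 5c, clock 14
[3] DMA t3→B (9c) ∥ CU A:t2 (3c) ⇒ 9c, clock 23
[4] DMA t4→A (3c) ∥ CU B:t3 (8c) ⇒ 8c, clock 31
[5] DMA idle ∥ CU A:t4 (7c) ⇒ 7c, clock 38

end_cycle[5] = 38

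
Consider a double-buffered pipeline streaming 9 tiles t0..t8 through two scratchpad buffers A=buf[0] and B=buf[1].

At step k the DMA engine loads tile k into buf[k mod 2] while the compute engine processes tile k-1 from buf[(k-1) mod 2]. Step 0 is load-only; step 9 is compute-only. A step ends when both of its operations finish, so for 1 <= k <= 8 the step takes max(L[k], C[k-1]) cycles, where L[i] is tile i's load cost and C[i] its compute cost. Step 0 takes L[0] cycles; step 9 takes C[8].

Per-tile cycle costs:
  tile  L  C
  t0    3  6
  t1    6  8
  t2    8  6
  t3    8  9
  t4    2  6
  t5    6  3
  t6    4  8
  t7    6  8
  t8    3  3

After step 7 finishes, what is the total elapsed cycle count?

end_cycle[7] = 52

k=0 load=t0/3c comp=- wait=3 total=3
k=1 load=t1/6c comp=t0/6c wait=6 total=9
k=2 load=t2/8c comp=t1/8c wait=8 total=17
k=3 load=t3/8c comp=t2/6c wait=8 total=25
k=4 load=t4/2c comp=t3/9c wait=9 total=34
k=5 load=t5/6c comp=t4/6c wait=6 total=40
k=6 load=t6/4c comp=t5/3c wait=4 total=44
k=7 load=t7/6c comp=t6/8c wait=8 total=52
k=8 load=t8/3c comp=t7/8c wait=8 total=60
k=9 load=- comp=t8/3c wait=3 total=63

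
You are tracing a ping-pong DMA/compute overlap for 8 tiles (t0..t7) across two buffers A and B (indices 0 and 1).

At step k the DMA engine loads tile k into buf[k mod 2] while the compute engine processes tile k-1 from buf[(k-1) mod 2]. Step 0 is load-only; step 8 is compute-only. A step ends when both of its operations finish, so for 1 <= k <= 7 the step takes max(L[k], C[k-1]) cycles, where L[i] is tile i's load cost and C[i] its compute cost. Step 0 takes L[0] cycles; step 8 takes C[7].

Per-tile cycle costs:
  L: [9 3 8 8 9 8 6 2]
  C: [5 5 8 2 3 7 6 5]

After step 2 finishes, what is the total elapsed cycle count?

end_cycle[2] = 22

[0] DMA t0→A (9c) ∥ CU idle ⇒ 9c, clock 9
[1] DMA t1→B (3c) ∥ CU A:t0 (5c) ⇒ 5c, clock 14
[2] DMA t2→A (8c) ∥ CU B:t1 (5c) ⇒ 8c, clock 22
[3] DMA t3→B (8c) ∥ CU A:t2 (8c) ⇒ 8c, clock 30
[4] DMA t4→A (9c) ∥ CU B:t3 (2c) ⇒ 9c, clock 39
[5] DMA t5→B (8c) ∥ CU A:t4 (3c) ⇒ 8c, clock 47
[6] DMA t6→A (6c) ∥ CU B:t5 (7c) ⇒ 7c, clock 54
[7] DMA t7→B (2c) ∥ CU A:t6 (6c) ⇒ 6c, clock 60
[8] DMA idle ∥ CU B:t7 (5c) ⇒ 5c, clock 65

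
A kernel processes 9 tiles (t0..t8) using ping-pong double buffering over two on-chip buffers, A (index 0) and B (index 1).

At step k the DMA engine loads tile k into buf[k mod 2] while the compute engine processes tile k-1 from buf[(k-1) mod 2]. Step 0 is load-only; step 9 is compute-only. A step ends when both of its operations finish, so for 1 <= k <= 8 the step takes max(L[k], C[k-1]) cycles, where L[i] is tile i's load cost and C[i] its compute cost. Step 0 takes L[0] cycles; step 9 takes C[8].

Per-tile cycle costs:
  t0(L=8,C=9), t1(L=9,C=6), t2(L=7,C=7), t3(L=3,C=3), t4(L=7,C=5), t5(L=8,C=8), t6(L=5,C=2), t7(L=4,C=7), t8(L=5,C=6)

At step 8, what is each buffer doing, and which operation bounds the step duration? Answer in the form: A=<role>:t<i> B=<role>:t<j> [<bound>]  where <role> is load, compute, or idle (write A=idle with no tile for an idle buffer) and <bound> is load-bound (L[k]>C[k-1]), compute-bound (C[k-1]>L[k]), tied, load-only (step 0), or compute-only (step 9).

k=0 load=t0/8c comp=- wait=8 total=8
k=1 load=t1/9c comp=t0/9c wait=9 total=17
k=2 load=t2/7c comp=t1/6c wait=7 total=24
k=3 load=t3/3c comp=t2/7c wait=7 total=31
k=4 load=t4/7c comp=t3/3c wait=7 total=38
k=5 load=t5/8c comp=t4/5c wait=8 total=46
k=6 load=t6/5c comp=t5/8c wait=8 total=54
k=7 load=t7/4c comp=t6/2c wait=4 total=58
k=8 load=t8/5c comp=t7/7c wait=7 total=65
k=9 load=- comp=t8/6c wait=6 total=71

step 8: A=load:t8 B=compute:t7 [compute-bound]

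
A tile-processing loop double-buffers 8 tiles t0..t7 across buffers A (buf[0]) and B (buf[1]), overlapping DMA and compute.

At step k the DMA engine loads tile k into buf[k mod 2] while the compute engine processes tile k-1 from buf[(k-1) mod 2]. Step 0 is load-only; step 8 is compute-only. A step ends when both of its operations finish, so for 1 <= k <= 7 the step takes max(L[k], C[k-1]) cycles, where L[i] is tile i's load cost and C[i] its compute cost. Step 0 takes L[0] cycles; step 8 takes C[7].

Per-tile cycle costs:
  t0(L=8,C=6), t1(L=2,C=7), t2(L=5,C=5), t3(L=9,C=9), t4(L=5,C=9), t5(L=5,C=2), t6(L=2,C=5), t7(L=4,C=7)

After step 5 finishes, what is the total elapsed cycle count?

step 0: L[0]=8 → dur=8, Σ=8 | A=load:t0 B=idle [load-only]
step 1: L[1]=2 C[0]=6 → dur=6, Σ=14 | A=compute:t0 B=load:t1 [compute-bound]
step 2: L[2]=5 C[1]=7 → dur=7, Σ=21 | A=load:t2 B=compute:t1 [compute-bound]
step 3: L[3]=9 C[2]=5 → dur=9, Σ=30 | A=compute:t2 B=load:t3 [load-bound]
step 4: L[4]=5 C[3]=9 → dur=9, Σ=39 | A=load:t4 B=compute:t3 [compute-bound]
step 5: L[5]=5 C[4]=9 → dur=9, Σ=48 | A=compute:t4 B=load:t5 [compute-bound]
step 6: L[6]=2 C[5]=2 → dur=2, Σ=50 | A=load:t6 B=compute:t5 [tied]
step 7: L[7]=4 C[6]=5 → dur=5, Σ=55 | A=compute:t6 B=load:t7 [compute-bound]
step 8: C[7]=7 → dur=7, Σ=62 | A=idle B=compute:t7 [compute-only]

end_cycle[5] = 48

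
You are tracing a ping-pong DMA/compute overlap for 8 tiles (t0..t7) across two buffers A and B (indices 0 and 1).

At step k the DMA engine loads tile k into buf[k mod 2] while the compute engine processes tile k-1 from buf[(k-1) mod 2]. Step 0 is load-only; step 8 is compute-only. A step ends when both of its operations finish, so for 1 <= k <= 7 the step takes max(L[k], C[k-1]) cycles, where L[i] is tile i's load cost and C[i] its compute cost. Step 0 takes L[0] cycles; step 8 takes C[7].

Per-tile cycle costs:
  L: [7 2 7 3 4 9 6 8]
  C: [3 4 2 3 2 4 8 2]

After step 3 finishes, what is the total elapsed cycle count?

[0] DMA t0→A (7c) ∥ CU idle ⇒ 7c, clock 7
[1] DMA t1→B (2c) ∥ CU A:t0 (3c) ⇒ 3c, clock 10
[2] DMA t2→A (7c) ∥ CU B:t1 (4c) ⇒ 7c, clock 17
[3] DMA t3→B (3c) ∥ CU A:t2 (2c) ⇒ 3c, clock 20
[4] DMA t4→A (4c) ∥ CU B:t3 (3c) ⇒ 4c, clock 24
[5] DMA t5→B (9c) ∥ CU A:t4 (2c) ⇒ 9c, clock 33
[6] DMA t6→A (6c) ∥ CU B:t5 (4c) ⇒ 6c, clock 39
[7] DMA t7→B (8c) ∥ CU A:t6 (8c) ⇒ 8c, clock 47
[8] DMA idle ∥ CU B:t7 (2c) ⇒ 2c, clock 49

end_cycle[3] = 20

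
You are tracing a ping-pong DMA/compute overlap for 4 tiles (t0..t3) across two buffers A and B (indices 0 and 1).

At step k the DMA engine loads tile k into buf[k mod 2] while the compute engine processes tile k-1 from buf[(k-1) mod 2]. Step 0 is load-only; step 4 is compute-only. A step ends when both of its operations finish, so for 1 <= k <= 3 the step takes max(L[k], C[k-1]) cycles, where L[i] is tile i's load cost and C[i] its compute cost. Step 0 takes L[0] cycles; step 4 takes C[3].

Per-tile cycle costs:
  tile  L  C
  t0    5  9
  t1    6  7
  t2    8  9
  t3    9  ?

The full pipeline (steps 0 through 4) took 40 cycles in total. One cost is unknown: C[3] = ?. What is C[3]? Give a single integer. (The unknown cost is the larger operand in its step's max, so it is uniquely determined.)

C[3] = 9

step 0 | dur = L[0]=5 = 5
step 1 | dur = max(L[1]=6, C[0]=9) = 9
step 2 | dur = max(L[2]=8, C[1]=7) = 8
step 3 | dur = max(L[3]=9, C[2]=9) = 9
step 4 | dur = C[3]=? = C[3]  (unknown; binding)
sum of known step durations = 31
dur[4] = total - known = 40 - 31 = 9
C[3] is the binding max in step 4, so C[3] = dur[4] = 9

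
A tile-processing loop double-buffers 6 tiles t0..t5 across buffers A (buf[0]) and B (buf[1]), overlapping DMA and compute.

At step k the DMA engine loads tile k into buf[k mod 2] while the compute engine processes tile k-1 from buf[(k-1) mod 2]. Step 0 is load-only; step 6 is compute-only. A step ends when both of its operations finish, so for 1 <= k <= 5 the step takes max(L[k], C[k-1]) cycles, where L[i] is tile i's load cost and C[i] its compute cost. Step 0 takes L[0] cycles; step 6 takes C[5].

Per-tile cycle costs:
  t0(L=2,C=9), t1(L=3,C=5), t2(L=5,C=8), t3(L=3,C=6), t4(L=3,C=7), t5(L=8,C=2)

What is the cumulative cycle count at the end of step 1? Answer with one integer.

end_cycle[1] = 11

  0. 2=2c; end=2; A:t0 B:-
  1. max(3,9)=9c; end=11; A:t0 B:t1
  2. max(5,5)=5c; end=16; A:t2 B:t1
  3. max(3,8)=8c; end=24; A:t2 B:t3
  4. max(3,6)=6c; end=30; A:t4 B:t3
  5. max(8,7)=8c; end=38; A:t4 B:t5
  6. 2=2c; end=40; A:t4 B:t5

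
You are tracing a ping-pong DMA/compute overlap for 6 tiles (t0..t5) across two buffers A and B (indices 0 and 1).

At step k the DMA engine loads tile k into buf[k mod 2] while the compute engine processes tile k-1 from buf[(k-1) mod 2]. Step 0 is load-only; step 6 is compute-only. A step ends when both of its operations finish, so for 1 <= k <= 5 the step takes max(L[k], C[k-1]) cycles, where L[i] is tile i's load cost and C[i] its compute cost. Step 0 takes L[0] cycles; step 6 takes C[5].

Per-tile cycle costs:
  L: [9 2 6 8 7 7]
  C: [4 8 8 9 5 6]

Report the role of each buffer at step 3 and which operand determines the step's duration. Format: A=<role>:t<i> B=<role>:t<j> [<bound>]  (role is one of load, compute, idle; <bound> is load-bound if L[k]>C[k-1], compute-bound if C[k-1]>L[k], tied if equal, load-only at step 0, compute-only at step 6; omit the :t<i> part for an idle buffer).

step 3: A=compute:t2 B=load:t3 [tied]

step 0: L[0]=9 → dur=9, Σ=9 | A=load:t0 B=idle [load-only]
step 1: L[1]=2 C[0]=4 → dur=4, Σ=13 | A=compute:t0 B=load:t1 [compute-bound]
step 2: L[2]=6 C[1]=8 → dur=8, Σ=21 | A=load:t2 B=compute:t1 [compute-bound]
step 3: L[3]=8 C[2]=8 → dur=8, Σ=29 | A=compute:t2 B=load:t3 [tied]
step 4: L[4]=7 C[3]=9 → dur=9, Σ=38 | A=load:t4 B=compute:t3 [compute-bound]
step 5: L[5]=7 C[4]=5 → dur=7, Σ=45 | A=compute:t4 B=load:t5 [load-bound]
step 6: C[5]=6 → dur=6, Σ=51 | A=idle B=compute:t5 [compute-only]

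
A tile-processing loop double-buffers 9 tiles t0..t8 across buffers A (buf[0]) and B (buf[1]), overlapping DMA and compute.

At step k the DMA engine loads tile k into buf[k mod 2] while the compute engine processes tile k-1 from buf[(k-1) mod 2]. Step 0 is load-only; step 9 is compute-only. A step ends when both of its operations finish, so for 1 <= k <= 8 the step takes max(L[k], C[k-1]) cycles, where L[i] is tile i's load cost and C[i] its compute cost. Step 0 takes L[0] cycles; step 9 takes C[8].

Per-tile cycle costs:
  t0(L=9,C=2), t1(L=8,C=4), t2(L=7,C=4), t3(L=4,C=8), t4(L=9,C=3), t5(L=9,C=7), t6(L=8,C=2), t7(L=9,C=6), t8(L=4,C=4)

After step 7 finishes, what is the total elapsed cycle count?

step 0: L[0]=9 → dur=9, Σ=9 | A=load:t0 B=idle [load-only]
step 1: L[1]=8 C[0]=2 → dur=8, Σ=17 | A=compute:t0 B=load:t1 [load-bound]
step 2: L[2]=7 C[1]=4 → dur=7, Σ=24 | A=load:t2 B=compute:t1 [load-bound]
step 3: L[3]=4 C[2]=4 → dur=4, Σ=28 | A=compute:t2 B=load:t3 [tied]
step 4: L[4]=9 C[3]=8 → dur=9, Σ=37 | A=load:t4 B=compute:t3 [load-bound]
step 5: L[5]=9 C[4]=3 → dur=9, Σ=46 | A=compute:t4 B=load:t5 [load-bound]
step 6: L[6]=8 C[5]=7 → dur=8, Σ=54 | A=load:t6 B=compute:t5 [load-bound]
step 7: L[7]=9 C[6]=2 → dur=9, Σ=63 | A=compute:t6 B=load:t7 [load-bound]
step 8: L[8]=4 C[7]=6 → dur=6, Σ=69 | A=load:t8 B=compute:t7 [compute-bound]
step 9: C[8]=4 → dur=4, Σ=73 | A=compute:t8 B=idle [compute-only]

end_cycle[7] = 63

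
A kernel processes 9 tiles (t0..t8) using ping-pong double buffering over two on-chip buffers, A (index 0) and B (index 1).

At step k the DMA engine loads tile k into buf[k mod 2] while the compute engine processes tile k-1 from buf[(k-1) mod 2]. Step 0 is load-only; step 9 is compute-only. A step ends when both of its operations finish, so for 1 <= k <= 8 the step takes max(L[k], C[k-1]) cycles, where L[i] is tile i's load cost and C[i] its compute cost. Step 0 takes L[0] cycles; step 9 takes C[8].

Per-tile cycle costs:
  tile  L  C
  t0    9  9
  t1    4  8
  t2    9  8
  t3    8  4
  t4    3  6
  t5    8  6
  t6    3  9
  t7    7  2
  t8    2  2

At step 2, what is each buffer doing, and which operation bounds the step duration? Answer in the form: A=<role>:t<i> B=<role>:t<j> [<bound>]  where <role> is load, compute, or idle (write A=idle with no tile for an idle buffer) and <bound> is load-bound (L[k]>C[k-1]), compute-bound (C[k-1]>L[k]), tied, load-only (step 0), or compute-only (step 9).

step 2: A=load:t2 B=compute:t1 [load-bound]

[0] DMA t0→A (9c) ∥ CU idle ⇒ 9c, clock 9
[1] DMA t1→B (4c) ∥ CU A:t0 (9c) ⇒ 9c, clock 18
[2] DMA t2→A (9c) ∥ CU B:t1 (8c) ⇒ 9c, clock 27
[3] DMA t3→B (8c) ∥ CU A:t2 (8c) ⇒ 8c, clock 35
[4] DMA t4→A (3c) ∥ CU B:t3 (4c) ⇒ 4c, clock 39
[5] DMA t5→B (8c) ∥ CU A:t4 (6c) ⇒ 8c, clock 47
[6] DMA t6→A (3c) ∥ CU B:t5 (6c) ⇒ 6c, clock 53
[7] DMA t7→B (7c) ∥ CU A:t6 (9c) ⇒ 9c, clock 62
[8] DMA t8→A (2c) ∥ CU B:t7 (2c) ⇒ 2c, clock 64
[9] DMA idle ∥ CU A:t8 (2c) ⇒ 2c, clock 66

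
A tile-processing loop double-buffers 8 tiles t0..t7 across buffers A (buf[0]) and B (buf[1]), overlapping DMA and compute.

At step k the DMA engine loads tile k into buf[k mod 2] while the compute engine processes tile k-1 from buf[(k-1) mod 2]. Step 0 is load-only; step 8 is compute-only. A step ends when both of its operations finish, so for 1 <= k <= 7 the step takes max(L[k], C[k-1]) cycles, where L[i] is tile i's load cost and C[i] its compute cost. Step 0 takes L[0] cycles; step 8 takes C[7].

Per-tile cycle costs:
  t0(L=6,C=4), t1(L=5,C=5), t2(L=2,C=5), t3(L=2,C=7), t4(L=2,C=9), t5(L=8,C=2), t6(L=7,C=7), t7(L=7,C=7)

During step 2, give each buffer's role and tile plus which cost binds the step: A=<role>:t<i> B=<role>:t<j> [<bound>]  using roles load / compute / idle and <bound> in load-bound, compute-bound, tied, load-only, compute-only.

  0. 6=6c; end=6; A:t0 B:-
  1. max(5,4)=5c; end=11; A:t0 B:t1
  2. max(2,5)=5c; end=16; A:t2 B:t1
  3. max(2,5)=5c; end=21; A:t2 B:t3
  4. max(2,7)=7c; end=28; A:t4 B:t3
  5. max(8,9)=9c; end=37; A:t4 B:t5
  6. max(7,2)=7c; end=44; A:t6 B:t5
  7. max(7,7)=7c; end=51; A:t6 B:t7
  8. 7=7c; end=58; A:t6 B:t7

step 2: A=load:t2 B=compute:t1 [compute-bound]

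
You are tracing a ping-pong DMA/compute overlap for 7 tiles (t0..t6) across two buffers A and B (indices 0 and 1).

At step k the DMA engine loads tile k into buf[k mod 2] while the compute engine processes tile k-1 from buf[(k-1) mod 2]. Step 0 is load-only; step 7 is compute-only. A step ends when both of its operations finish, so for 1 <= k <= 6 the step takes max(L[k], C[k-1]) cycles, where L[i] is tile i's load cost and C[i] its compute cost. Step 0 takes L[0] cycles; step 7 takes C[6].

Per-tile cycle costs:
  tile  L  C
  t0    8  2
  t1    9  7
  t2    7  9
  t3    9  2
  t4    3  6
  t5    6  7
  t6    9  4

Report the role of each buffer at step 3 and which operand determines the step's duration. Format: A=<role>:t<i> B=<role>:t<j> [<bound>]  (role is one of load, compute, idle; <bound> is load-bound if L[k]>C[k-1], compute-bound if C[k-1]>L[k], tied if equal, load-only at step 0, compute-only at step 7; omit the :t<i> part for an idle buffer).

step 3: A=compute:t2 B=load:t3 [tied]

[0] DMA t0→A (8c) ∥ CU idle ⇒ 8c, clock 8
[1] DMA t1→B (9c) ∥ CU A:t0 (2c) ⇒ 9c, clock 17
[2] DMA t2→A (7c) ∥ CU B:t1 (7c) ⇒ 7c, clock 24
[3] DMA t3→B (9c) ∥ CU A:t2 (9c) ⇒ 9c, clock 33
[4] DMA t4→A (3c) ∥ CU B:t3 (2c) ⇒ 3c, clock 36
[5] DMA t5→B (6c) ∥ CU A:t4 (6c) ⇒ 6c, clock 42
[6] DMA t6→A (9c) ∥ CU B:t5 (7c) ⇒ 9c, clock 51
[7] DMA idle ∥ CU A:t6 (4c) ⇒ 4c, clock 55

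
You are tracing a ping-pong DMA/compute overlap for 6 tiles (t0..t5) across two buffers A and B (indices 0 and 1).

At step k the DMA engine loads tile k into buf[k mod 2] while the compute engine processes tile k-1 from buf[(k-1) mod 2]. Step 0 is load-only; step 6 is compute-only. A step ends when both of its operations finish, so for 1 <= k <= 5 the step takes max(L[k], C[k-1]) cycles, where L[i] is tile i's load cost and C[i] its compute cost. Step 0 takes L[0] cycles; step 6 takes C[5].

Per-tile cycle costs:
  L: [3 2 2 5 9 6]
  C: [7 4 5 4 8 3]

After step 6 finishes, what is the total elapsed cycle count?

step 0: L[0]=3 → dur=3, Σ=3 | A=load:t0 B=idle [load-only]
step 1: L[1]=2 C[0]=7 → dur=7, Σ=10 | A=compute:t0 B=load:t1 [compute-bound]
step 2: L[2]=2 C[1]=4 → dur=4, Σ=14 | A=load:t2 B=compute:t1 [compute-bound]
step 3: L[3]=5 C[2]=5 → dur=5, Σ=19 | A=compute:t2 B=load:t3 [tied]
step 4: L[4]=9 C[3]=4 → dur=9, Σ=28 | A=load:t4 B=compute:t3 [load-bound]
step 5: L[5]=6 C[4]=8 → dur=8, Σ=36 | A=compute:t4 B=load:t5 [compute-bound]
step 6: C[5]=3 → dur=3, Σ=39 | A=idle B=compute:t5 [compute-only]

end_cycle[6] = 39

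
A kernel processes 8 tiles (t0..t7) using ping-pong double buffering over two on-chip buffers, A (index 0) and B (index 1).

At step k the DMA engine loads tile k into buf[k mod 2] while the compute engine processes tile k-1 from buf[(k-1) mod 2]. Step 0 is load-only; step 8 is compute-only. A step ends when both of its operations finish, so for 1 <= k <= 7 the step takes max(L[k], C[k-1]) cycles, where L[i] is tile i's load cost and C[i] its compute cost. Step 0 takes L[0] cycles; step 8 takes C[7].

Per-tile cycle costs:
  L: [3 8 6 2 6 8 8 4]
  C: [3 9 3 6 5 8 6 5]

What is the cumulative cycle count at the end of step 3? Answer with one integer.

end_cycle[3] = 23

  0. 3=3c; end=3; A:t0 B:-
  1. max(8,3)=8c; end=11; A:t0 B:t1
  2. max(6,9)=9c; end=20; A:t2 B:t1
  3. max(2,3)=3c; end=23; A:t2 B:t3
  4. max(6,6)=6c; end=29; A:t4 B:t3
  5. max(8,5)=8c; end=37; A:t4 B:t5
  6. max(8,8)=8c; end=45; A:t6 B:t5
  7. max(4,6)=6c; end=51; A:t6 B:t7
  8. 5=5c; end=56; A:t6 B:t7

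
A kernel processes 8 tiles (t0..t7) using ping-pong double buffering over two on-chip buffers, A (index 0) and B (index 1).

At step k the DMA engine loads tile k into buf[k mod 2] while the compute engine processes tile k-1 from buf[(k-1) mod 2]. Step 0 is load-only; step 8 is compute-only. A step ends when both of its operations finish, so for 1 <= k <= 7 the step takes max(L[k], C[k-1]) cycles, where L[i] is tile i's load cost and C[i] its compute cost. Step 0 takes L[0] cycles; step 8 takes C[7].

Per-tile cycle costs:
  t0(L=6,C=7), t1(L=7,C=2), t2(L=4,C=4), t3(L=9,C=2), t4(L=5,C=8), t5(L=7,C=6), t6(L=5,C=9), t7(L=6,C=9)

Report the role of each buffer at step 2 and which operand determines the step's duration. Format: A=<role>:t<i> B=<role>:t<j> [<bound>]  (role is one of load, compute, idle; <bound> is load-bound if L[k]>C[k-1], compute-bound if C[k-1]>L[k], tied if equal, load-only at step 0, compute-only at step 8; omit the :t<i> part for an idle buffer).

step 0: L[0]=6 → dur=6, Σ=6 | A=load:t0 B=idle [load-only]
step 1: L[1]=7 C[0]=7 → dur=7, Σ=13 | A=compute:t0 B=load:t1 [tied]
step 2: L[2]=4 C[1]=2 → dur=4, Σ=17 | A=load:t2 B=compute:t1 [load-bound]
step 3: L[3]=9 C[2]=4 → dur=9, Σ=26 | A=compute:t2 B=load:t3 [load-bound]
step 4: L[4]=5 C[3]=2 → dur=5, Σ=31 | A=load:t4 B=compute:t3 [load-bound]
step 5: L[5]=7 C[4]=8 → dur=8, Σ=39 | A=compute:t4 B=load:t5 [compute-bound]
step 6: L[6]=5 C[5]=6 → dur=6, Σ=45 | A=load:t6 B=compute:t5 [compute-bound]
step 7: L[7]=6 C[6]=9 → dur=9, Σ=54 | A=compute:t6 B=load:t7 [compute-bound]
step 8: C[7]=9 → dur=9, Σ=63 | A=idle B=compute:t7 [compute-only]

step 2: A=load:t2 B=compute:t1 [load-bound]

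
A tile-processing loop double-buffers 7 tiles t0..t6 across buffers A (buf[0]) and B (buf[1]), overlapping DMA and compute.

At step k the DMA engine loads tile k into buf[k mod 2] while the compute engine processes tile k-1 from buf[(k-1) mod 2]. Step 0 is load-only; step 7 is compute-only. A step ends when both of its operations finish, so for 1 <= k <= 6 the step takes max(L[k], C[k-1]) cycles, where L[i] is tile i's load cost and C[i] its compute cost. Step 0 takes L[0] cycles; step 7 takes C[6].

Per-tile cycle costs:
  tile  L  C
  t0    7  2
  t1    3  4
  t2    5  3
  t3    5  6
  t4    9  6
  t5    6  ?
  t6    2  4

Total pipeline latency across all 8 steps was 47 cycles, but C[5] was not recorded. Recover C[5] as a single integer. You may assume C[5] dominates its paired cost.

C[5] = 8

step 0 → dur = L[0]=7 = 7
step 1 → dur = max(L[1]=3, C[0]=2) = 3
step 2 → dur = max(L[2]=5, C[1]=4) = 5
step 3 → dur = max(L[3]=5, C[2]=3) = 5
step 4 → dur = max(L[4]=9, C[3]=6) = 9
step 5 → dur = max(L[5]=6, C[4]=6) = 6
step 6 → dur = max(L[6]=2, C[5]=?) = C[5]  (unknown; binding)
step 7 → dur = C[6]=4 = 4
sum of known step durations = 39
dur[6] = total - known = 47 - 39 = 8
C[5] is the binding max in step 6, so C[5] = dur[6] = 8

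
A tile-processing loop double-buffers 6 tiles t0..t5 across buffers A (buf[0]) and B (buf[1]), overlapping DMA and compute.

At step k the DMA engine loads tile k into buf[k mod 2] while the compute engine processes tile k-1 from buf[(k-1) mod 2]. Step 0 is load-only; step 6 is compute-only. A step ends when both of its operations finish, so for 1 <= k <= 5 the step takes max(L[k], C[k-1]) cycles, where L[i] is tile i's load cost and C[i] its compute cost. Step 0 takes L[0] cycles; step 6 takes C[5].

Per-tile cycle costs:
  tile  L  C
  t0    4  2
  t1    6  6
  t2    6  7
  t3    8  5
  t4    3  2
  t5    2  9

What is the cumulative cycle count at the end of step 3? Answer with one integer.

step 0: L[0]=4 → dur=4, Σ=4 | A=load:t0 B=idle [load-only]
step 1: L[1]=6 C[0]=2 → dur=6, Σ=10 | A=compute:t0 B=load:t1 [load-bound]
step 2: L[2]=6 C[1]=6 → dur=6, Σ=16 | A=load:t2 B=compute:t1 [tied]
step 3: L[3]=8 C[2]=7 → dur=8, Σ=24 | A=compute:t2 B=load:t3 [load-bound]
step 4: L[4]=3 C[3]=5 → dur=5, Σ=29 | A=load:t4 B=compute:t3 [compute-bound]
step 5: L[5]=2 C[4]=2 → dur=2, Σ=31 | A=compute:t4 B=load:t5 [tied]
step 6: C[5]=9 → dur=9, Σ=40 | A=idle B=compute:t5 [compute-only]

end_cycle[3] = 24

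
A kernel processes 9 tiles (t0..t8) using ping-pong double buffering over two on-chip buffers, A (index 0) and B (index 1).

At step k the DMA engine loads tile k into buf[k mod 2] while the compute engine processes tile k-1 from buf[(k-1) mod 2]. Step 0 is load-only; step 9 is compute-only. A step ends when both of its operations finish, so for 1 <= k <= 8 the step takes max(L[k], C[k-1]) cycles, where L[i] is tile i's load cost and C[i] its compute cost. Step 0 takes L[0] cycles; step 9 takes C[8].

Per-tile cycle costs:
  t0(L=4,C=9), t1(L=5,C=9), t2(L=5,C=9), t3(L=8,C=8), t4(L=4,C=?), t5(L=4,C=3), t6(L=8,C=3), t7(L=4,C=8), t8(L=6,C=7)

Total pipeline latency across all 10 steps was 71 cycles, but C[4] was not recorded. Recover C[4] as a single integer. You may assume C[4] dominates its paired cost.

step 0 → dur = L[0]=4 = 4
step 1 → dur = max(L[1]=5, C[0]=9) = 9
step 2 → dur = max(L[2]=5, C[1]=9) = 9
step 3 → dur = max(L[3]=8, C[2]=9) = 9
step 4 → dur = max(L[4]=4, C[3]=8) = 8
step 5 → dur = max(L[5]=4, C[4]=?) = C[4]  (unknown; binding)
step 6 → dur = max(L[6]=8, C[5]=3) = 8
step 7 → dur = max(L[7]=4, C[6]=3) = 4
step 8 → dur = max(L[8]=6, C[7]=8) = 8
step 9 → dur = C[8]=7 = 7
sum of known step durations = 66
dur[5] = total - known = 71 - 66 = 5
C[4] is the binding max in step 5, so C[4] = dur[5] = 5

C[4] = 5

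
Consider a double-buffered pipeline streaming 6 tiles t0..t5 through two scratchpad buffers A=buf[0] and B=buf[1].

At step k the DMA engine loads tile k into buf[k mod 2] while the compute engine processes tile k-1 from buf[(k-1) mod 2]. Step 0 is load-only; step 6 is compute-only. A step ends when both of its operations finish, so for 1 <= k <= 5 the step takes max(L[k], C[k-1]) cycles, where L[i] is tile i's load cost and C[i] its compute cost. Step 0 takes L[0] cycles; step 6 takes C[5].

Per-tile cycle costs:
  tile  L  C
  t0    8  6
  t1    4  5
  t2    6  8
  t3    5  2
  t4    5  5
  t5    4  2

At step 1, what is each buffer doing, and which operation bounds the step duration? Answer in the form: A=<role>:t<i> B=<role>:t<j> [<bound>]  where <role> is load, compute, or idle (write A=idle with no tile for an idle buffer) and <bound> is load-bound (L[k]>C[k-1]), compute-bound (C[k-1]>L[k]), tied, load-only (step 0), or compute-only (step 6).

[0] DMA t0→A (8c) ∥ CU idle ⇒ 8c, clock 8
[1] DMA t1→B (4c) ∥ CU A:t0 (6c) ⇒ 6c, clock 14
[2] DMA t2→A (6c) ∥ CU B:t1 (5c) ⇒ 6c, clock 20
[3] DMA t3→B (5c) ∥ CU A:t2 (8c) ⇒ 8c, clock 28
[4] DMA t4→A (5c) ∥ CU B:t3 (2c) ⇒ 5c, clock 33
[5] DMA t5→B (4c) ∥ CU A:t4 (5c) ⇒ 5c, clock 38
[6] DMA idle ∥ CU B:t5 (2c) ⇒ 2c, clock 40

step 1: A=compute:t0 B=load:t1 [compute-bound]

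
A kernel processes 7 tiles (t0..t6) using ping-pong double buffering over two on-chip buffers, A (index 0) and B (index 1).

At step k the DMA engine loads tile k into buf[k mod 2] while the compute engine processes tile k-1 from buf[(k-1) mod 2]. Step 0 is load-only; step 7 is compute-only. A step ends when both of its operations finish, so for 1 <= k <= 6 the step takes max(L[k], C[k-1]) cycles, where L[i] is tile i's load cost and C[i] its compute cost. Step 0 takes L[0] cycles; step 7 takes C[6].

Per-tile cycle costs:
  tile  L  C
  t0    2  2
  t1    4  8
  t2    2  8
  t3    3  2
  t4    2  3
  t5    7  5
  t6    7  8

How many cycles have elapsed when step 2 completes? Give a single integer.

  0. 2=2c; end=2; A:t0 B:-
  1. max(4,2)=4c; end=6; A:t0 B:t1
  2. max(2,8)=8c; end=14; A:t2 B:t1
  3. max(3,8)=8c; end=22; A:t2 B:t3
  4. max(2,2)=2c; end=24; A:t4 B:t3
  5. max(7,3)=7c; end=31; A:t4 B:t5
  6. max(7,5)=7c; end=38; A:t6 B:t5
  7. 8=8c; end=46; A:t6 B:t5

end_cycle[2] = 14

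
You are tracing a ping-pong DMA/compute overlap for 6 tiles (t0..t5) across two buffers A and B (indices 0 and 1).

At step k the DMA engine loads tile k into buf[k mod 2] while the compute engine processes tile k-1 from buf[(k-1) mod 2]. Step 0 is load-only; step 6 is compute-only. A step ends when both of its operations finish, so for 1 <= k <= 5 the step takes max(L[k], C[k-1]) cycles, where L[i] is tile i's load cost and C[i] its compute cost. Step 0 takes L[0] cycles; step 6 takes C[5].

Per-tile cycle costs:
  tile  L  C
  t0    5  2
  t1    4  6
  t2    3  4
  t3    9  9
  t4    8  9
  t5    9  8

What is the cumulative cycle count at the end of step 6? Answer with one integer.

end_cycle[6] = 50

[0] DMA t0→A (5c) ∥ CU idle ⇒ 5c, clock 5
[1] DMA t1→B (4c) ∥ CU A:t0 (2c) ⇒ 4c, clock 9
[2] DMA t2→A (3c) ∥ CU B:t1 (6c) ⇒ 6c, clock 15
[3] DMA t3→B (9c) ∥ CU A:t2 (4c) ⇒ 9c, clock 24
[4] DMA t4→A (8c) ∥ CU B:t3 (9c) ⇒ 9c, clock 33
[5] DMA t5→B (9c) ∥ CU A:t4 (9c) ⇒ 9c, clock 42
[6] DMA idle ∥ CU B:t5 (8c) ⇒ 8c, clock 50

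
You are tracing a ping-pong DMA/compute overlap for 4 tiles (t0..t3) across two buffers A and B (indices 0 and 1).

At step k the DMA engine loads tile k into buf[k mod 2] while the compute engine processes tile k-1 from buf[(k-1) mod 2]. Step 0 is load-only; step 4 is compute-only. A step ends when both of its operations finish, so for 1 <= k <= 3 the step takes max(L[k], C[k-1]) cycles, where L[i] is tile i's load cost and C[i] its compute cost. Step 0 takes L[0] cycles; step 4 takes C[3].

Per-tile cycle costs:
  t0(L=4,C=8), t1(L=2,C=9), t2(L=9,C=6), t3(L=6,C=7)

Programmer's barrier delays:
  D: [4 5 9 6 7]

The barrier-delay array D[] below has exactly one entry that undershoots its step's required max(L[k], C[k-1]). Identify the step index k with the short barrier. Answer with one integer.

step 0: need L[0]=4 = 4; D[0]=4 ok
step 1: need max(L[1]=2,C[0]=8) = 8; D[1]=5 SHORT
step 2: need max(L[2]=9,C[1]=9) = 9; D[2]=9 ok
step 3: need max(L[3]=6,C[2]=6) = 6; D[3]=6 ok
step 4: need C[3]=7 = 7; D[4]=7 ok

hazard at step 1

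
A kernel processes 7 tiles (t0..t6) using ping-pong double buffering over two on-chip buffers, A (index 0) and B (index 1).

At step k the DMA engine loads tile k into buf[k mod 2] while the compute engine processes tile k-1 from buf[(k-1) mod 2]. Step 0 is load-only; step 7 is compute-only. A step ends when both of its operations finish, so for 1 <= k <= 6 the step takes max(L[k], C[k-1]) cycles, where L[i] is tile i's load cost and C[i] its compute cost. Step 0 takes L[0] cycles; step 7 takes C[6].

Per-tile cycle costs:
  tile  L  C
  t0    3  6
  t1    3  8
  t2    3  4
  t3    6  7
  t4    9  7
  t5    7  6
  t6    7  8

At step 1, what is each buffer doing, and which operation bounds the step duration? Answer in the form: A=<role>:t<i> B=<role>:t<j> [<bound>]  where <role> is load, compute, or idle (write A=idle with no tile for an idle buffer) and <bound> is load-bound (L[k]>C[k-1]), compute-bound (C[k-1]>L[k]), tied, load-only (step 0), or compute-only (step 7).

[0] DMA t0→A (3c) ∥ CU idle ⇒ 3c, clock 3
[1] DMA t1→B (3c) ∥ CU A:t0 (6c) ⇒ 6c, clock 9
[2] DMA t2→A (3c) ∥ CU B:t1 (8c) ⇒ 8c, clock 17
[3] DMA t3→B (6c) ∥ CU A:t2 (4c) ⇒ 6c, clock 23
[4] DMA t4→A (9c) ∥ CU B:t3 (7c) ⇒ 9c, clock 32
[5] DMA t5→B (7c) ∥ CU A:t4 (7c) ⇒ 7c, clock 39
[6] DMA t6→A (7c) ∥ CU B:t5 (6c) ⇒ 7c, clock 46
[7] DMA idle ∥ CU A:t6 (8c) ⇒ 8c, clock 54

step 1: A=compute:t0 B=load:t1 [compute-bound]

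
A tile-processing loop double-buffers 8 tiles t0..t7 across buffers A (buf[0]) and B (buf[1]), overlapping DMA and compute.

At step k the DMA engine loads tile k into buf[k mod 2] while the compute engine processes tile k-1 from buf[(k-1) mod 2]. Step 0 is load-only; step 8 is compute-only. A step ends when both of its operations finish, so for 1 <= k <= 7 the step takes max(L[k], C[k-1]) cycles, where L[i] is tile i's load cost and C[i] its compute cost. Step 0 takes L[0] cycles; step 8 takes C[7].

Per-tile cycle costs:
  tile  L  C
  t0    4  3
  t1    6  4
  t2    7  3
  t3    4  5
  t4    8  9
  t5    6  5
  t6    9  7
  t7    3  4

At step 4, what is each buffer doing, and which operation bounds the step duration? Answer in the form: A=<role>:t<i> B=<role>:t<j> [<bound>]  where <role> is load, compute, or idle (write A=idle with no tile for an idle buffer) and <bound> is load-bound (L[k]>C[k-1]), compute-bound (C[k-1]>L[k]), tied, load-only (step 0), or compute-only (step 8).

step 4: A=load:t4 B=compute:t3 [load-bound]

[0] DMA t0→A (4c) ∥ CU idle ⇒ 4c, clock 4
[1] DMA t1→B (6c) ∥ CU A:t0 (3c) ⇒ 6c, clock 10
[2] DMA t2→A (7c) ∥ CU B:t1 (4c) ⇒ 7c, clock 17
[3] DMA t3→B (4c) ∥ CU A:t2 (3c) ⇒ 4c, clock 21
[4] DMA t4→A (8c) ∥ CU B:t3 (5c) ⇒ 8c, clock 29
[5] DMA t5→B (6c) ∥ CU A:t4 (9c) ⇒ 9c, clock 38
[6] DMA t6→A (9c) ∥ CU B:t5 (5c) ⇒ 9c, clock 47
[7] DMA t7→B (3c) ∥ CU A:t6 (7c) ⇒ 7c, clock 54
[8] DMA idle ∥ CU B:t7 (4c) ⇒ 4c, clock 58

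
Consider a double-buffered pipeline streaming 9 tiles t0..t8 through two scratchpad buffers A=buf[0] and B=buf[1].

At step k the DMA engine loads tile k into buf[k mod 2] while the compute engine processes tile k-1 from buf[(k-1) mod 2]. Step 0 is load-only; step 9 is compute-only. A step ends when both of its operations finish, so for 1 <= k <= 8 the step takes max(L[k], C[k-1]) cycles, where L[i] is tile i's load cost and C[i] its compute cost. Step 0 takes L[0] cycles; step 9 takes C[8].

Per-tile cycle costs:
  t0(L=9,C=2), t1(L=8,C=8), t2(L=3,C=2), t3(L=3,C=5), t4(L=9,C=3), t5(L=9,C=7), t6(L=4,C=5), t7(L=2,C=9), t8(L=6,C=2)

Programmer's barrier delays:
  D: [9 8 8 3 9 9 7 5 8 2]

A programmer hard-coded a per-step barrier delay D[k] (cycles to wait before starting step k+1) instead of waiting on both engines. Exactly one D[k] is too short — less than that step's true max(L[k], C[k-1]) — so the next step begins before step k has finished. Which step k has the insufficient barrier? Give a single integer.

hazard at step 8

step 0: need L[0]=9 = 9; D[0]=9 ok
step 1: need max(L[1]=8,C[0]=2) = 8; D[1]=8 ok
step 2: need max(L[2]=3,C[1]=8) = 8; D[2]=8 ok
step 3: need max(L[3]=3,C[2]=2) = 3; D[3]=3 ok
step 4: need max(L[4]=9,C[3]=5) = 9; D[4]=9 ok
step 5: need max(L[5]=9,C[4]=3) = 9; D[5]=9 ok
step 6: need max(L[6]=4,C[5]=7) = 7; D[6]=7 ok
step 7: need max(L[7]=2,C[6]=5) = 5; D[7]=5 ok
step 8: need max(L[8]=6,C[7]=9) = 9; D[8]=8 SHORT
step 9: need C[8]=2 = 2; D[9]=2 ok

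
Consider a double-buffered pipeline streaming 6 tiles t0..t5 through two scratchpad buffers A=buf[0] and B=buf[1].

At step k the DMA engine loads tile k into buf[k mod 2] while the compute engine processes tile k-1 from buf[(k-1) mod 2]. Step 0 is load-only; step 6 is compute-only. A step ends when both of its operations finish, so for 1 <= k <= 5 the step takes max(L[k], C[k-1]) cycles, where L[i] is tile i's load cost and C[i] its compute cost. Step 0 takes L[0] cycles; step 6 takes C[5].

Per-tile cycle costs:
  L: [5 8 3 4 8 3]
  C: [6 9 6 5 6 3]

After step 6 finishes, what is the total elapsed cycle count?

[0] DMA t0→A (5c) ∥ CU idle ⇒ 5c, clock 5
[1] DMA t1→B (8c) ∥ CU A:t0 (6c) ⇒ 8c, clock 13
[2] DMA t2→A (3c) ∥ CU B:t1 (9c) ⇒ 9c, clock 22
[3] DMA t3→B (4c) ∥ CU A:t2 (6c) ⇒ 6c, clock 28
[4] DMA t4→A (8c) ∥ CU B:t3 (5c) ⇒ 8c, clock 36
[5] DMA t5→B (3c) ∥ CU A:t4 (6c) ⇒ 6c, clock 42
[6] DMA idle ∥ CU B:t5 (3c) ⇒ 3c, clock 45

end_cycle[6] = 45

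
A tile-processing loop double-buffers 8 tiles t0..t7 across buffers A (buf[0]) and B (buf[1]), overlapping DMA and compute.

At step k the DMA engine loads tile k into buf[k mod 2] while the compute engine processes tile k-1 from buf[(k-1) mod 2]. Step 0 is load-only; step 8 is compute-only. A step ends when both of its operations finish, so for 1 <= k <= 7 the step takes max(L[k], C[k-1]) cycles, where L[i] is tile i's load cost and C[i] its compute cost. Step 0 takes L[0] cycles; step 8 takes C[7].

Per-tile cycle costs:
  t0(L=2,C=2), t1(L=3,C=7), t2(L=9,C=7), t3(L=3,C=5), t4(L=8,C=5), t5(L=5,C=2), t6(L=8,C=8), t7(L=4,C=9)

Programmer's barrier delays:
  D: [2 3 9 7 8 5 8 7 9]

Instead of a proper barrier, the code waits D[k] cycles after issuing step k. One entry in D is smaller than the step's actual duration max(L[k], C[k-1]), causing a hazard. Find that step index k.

step 0: need L[0]=2 = 2; D[0]=2 ok
step 1: need max(L[1]=3,C[0]=2) = 3; D[1]=3 ok
step 2: need max(L[2]=9,C[1]=7) = 9; D[2]=9 ok
step 3: need max(L[3]=3,C[2]=7) = 7; D[3]=7 ok
step 4: need max(L[4]=8,C[3]=5) = 8; D[4]=8 ok
step 5: need max(L[5]=5,C[4]=5) = 5; D[5]=5 ok
step 6: need max(L[6]=8,C[5]=2) = 8; D[6]=8 ok
step 7: need max(L[7]=4,C[6]=8) = 8; D[7]=7 SHORT
step 8: need C[7]=9 = 9; D[8]=9 ok

hazard at step 7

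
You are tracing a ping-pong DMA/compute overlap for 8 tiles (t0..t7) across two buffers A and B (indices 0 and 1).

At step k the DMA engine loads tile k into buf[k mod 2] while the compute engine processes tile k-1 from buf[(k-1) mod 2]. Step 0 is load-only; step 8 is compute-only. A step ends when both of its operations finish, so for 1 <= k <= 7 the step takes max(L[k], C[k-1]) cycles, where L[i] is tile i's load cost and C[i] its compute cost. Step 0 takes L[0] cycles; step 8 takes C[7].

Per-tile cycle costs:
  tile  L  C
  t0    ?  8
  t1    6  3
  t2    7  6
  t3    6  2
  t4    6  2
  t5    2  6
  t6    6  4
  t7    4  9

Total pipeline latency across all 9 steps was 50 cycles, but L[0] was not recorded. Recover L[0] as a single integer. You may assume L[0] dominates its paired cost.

step 0: dur = L[0]=? = L[0]  (unknown; binding)
step 1: dur = max(L[1]=6, C[0]=8) = 8
step 2: dur = max(L[2]=7, C[1]=3) = 7
step 3: dur = max(L[3]=6, C[2]=6) = 6
step 4: dur = max(L[4]=6, C[3]=2) = 6
step 5: dur = max(L[5]=2, C[4]=2) = 2
step 6: dur = max(L[6]=6, C[5]=6) = 6
step 7: dur = max(L[7]=4, C[6]=4) = 4
step 8: dur = C[7]=9 = 9
sum of known step durations = 48
dur[0] = total - known = 50 - 48 = 2
L[0] is the binding max in step 0, so L[0] = dur[0] = 2

L[0] = 2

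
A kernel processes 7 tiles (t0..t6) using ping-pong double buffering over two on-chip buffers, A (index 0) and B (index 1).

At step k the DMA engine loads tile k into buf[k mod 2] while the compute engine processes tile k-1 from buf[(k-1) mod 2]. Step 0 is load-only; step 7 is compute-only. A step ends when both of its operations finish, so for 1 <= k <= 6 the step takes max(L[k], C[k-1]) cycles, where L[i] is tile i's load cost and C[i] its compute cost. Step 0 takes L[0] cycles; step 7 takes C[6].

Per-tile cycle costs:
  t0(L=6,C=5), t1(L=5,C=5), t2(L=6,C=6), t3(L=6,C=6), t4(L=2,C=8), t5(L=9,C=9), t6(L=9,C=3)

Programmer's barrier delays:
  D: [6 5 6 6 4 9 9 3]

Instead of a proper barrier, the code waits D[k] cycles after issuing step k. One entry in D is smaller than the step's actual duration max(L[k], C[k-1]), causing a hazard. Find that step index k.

[0] required=L[0]=6=6 vs D=6 ok
[1] required=max(L[1]=5,C[0]=5)=5 vs D=5 ok
[2] required=max(L[2]=6,C[1]=5)=6 vs D=6 ok
[3] required=max(L[3]=6,C[2]=6)=6 vs D=6 ok
[4] required=max(L[4]=2,C[3]=6)=6 vs D=4 SHORT
[5] required=max(L[5]=9,C[4]=8)=9 vs D=9 ok
[6] required=max(L[6]=9,C[5]=9)=9 vs D=9 ok
[7] required=C[6]=3=3 vs D=3 ok

hazard at step 4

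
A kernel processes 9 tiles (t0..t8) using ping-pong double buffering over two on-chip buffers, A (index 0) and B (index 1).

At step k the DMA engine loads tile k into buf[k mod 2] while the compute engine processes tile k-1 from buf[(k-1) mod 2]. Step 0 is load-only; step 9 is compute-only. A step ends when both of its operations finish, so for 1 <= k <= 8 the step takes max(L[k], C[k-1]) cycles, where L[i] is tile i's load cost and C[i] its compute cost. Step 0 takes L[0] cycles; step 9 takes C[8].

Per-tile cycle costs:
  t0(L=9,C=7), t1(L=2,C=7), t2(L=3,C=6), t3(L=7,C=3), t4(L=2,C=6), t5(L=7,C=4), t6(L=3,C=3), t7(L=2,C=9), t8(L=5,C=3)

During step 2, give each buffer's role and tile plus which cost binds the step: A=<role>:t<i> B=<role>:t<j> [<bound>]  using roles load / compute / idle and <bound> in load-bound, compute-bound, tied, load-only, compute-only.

k=0 load=t0/9c comp=- wait=9 total=9
k=1 load=t1/2c comp=t0/7c wait=7 total=16
k=2 load=t2/3c comp=t1/7c wait=7 total=23
k=3 load=t3/7c comp=t2/6c wait=7 total=30
k=4 load=t4/2c comp=t3/3c wait=3 total=33
k=5 load=t5/7c comp=t4/6c wait=7 total=40
k=6 load=t6/3c comp=t5/4c wait=4 total=44
k=7 load=t7/2c comp=t6/3c wait=3 total=47
k=8 load=t8/5c comp=t7/9c wait=9 total=56
k=9 load=- comp=t8/3c wait=3 total=59

step 2: A=load:t2 B=compute:t1 [compute-bound]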